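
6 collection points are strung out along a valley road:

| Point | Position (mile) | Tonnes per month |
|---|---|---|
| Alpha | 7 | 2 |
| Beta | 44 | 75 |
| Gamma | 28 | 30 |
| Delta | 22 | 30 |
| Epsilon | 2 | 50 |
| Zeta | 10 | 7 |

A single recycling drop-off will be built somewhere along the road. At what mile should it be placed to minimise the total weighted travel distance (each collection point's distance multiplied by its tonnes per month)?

x = 28

For a sum of weighted absolute distances on a line, the optimum is the weighted median (not the mean). Total weight W = 194; half-weight = 97.
Sort by position and accumulate weight:
  mile 2 (Epsilon, w=50) → cum 50
  mile 7 (Alpha, w=2) → cum 52
  mile 10 (Zeta, w=7) → cum 59
  mile 22 (Delta, w=30) → cum 89
  mile 28 (Gamma, w=30) → cum 119  ≥ 97 → median here
  mile 44 (Beta, w=75) → cum 194
Optimal location: mile 28.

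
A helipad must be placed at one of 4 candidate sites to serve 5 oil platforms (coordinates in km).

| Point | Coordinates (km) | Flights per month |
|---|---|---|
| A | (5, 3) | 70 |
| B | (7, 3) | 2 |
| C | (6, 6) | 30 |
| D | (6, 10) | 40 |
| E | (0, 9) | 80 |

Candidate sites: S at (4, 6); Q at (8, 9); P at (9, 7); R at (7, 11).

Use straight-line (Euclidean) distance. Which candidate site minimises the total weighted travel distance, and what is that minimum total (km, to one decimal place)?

Total weighted distance at each candidate:
  S (4, 6): total = 868.7
  Q (8, 9): total = 1319.3
  P (9, 7): total = 1407.1
  R (7, 11): total = 1385.2
Minimum is at S with total 868.7 km.

S, total 868.7 km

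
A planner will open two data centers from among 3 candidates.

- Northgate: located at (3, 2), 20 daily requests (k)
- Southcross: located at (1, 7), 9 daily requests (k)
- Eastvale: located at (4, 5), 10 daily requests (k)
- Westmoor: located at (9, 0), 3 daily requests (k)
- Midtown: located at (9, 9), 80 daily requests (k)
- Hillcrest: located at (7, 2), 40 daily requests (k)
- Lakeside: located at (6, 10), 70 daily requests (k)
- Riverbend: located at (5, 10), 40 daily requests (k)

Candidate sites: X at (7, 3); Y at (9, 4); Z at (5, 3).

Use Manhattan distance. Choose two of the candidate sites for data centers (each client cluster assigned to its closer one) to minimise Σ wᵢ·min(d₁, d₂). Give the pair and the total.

Evaluate every pair (each demand assigned to the nearer of the two):
  {Y, Z}: total = 1534
  {X, Y}: total = 1612
  {X, Z}: total = 1697
Best pair: {Y, Z} with total 1534.

{Y, Z}, total 1534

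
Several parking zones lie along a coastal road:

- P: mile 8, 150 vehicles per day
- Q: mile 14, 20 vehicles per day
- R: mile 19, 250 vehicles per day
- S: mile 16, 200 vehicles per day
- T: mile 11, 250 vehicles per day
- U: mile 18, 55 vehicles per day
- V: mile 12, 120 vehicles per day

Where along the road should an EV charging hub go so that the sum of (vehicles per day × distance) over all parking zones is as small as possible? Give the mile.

For a sum of weighted absolute distances on a line, the optimum is the weighted median (not the mean). Total weight W = 1045; half-weight = 522.5.
Sort by position and accumulate weight:
  mile 8 (P, w=150) → cum 150
  mile 11 (T, w=250) → cum 400
  mile 12 (V, w=120) → cum 520
  mile 14 (Q, w=20) → cum 540  ≥ 522.5 → median here
  mile 16 (S, w=200) → cum 740
  mile 18 (U, w=55) → cum 795
  mile 19 (R, w=250) → cum 1045
Optimal location: mile 14.

x = 14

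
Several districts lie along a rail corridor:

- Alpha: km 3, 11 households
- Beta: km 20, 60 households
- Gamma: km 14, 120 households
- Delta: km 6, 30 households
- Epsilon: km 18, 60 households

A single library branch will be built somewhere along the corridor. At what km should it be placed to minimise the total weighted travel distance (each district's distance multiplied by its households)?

x = 14

For a sum of weighted absolute distances on a line, the optimum is the weighted median (not the mean). Total weight W = 281; half-weight = 140.5.
Sort by position and accumulate weight:
  km 3 (Alpha, w=11) → cum 11
  km 6 (Delta, w=30) → cum 41
  km 14 (Gamma, w=120) → cum 161  ≥ 140.5 → median here
  km 18 (Epsilon, w=60) → cum 221
  km 20 (Beta, w=60) → cum 281
Optimal location: km 14.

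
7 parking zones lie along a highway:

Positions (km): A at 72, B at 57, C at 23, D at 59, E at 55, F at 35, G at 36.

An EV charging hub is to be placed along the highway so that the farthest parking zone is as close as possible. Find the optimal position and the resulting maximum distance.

location 47.5, max distance 24.5

The 1-center on a line is the midpoint of the two extreme points: leftmost at 23, rightmost at 72.
Optimal location = (23 + 72)/2 = 47.5; maximum distance = (72 − 23)/2 = 24.5.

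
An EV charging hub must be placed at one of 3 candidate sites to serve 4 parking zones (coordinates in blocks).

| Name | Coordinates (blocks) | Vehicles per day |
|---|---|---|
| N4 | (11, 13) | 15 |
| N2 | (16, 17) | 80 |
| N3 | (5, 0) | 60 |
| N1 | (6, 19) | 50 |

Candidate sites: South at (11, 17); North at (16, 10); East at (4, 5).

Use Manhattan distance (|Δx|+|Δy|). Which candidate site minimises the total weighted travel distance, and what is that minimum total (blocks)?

Total weighted distance at each candidate:
  South (11, 17): total = 2190
  North (16, 10): total = 2890
  East (4, 5): total = 3305
Minimum is at South with total 2190 blocks.

South, total 2190 blocks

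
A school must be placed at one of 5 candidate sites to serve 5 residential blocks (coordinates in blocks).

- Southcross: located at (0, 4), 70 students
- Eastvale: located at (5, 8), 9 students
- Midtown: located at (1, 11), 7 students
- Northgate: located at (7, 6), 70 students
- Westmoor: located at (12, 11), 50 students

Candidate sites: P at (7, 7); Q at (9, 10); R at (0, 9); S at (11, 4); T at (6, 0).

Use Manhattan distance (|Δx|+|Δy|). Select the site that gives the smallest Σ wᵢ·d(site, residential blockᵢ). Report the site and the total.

P, total 1317 blocks

Total weighted distance at each candidate:
  P (7, 7): total = 1317
  Q (9, 10): total = 1787
  R (0, 9): total = 1825
  S (11, 4): total = 1799
  T (6, 0): total = 2233
Minimum is at P with total 1317 blocks.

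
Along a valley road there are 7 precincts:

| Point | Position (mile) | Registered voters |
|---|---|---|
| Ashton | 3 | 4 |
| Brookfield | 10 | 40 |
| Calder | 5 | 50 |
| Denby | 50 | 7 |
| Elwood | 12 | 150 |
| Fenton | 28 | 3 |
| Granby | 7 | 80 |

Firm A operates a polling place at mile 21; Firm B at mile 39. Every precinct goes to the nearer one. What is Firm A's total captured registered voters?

The indifferent point is the midpoint (21+39)/2 = 30; precincts left of it (closer to Firm A at 21) go to Firm A, those right go to Firm B.
  Ashton at 3 (w=4) → Firm A
  Calder at 5 (w=50) → Firm A
  Granby at 7 (w=80) → Firm A
  Brookfield at 10 (w=40) → Firm A
  Elwood at 12 (w=150) → Firm A
  Fenton at 28 (w=3) → Firm A
  Denby at 50 (w=7) → Firm B
Firm A captures 327; Firm B captures 7.

327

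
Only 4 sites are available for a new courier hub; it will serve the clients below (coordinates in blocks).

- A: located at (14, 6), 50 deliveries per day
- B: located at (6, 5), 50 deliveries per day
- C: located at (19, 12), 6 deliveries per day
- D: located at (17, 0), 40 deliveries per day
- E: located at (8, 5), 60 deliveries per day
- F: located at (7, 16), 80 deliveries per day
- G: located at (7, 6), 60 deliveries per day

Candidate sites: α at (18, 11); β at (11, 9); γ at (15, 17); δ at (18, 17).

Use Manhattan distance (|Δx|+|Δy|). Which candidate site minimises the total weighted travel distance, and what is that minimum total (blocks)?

β, total 3136 blocks

Total weighted distance at each candidate:
  α (18, 11): total = 5042
  β (11, 9): total = 3136
  γ (15, 17): total = 5464
  δ (18, 17): total = 6306
Minimum is at β with total 3136 blocks.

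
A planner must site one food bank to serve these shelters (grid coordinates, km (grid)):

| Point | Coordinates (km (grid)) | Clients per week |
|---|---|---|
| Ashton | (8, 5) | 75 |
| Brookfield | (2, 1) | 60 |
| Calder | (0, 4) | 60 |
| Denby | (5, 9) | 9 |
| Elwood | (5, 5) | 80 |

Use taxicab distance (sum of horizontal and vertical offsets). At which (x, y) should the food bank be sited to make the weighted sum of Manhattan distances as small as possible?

(5, 5)

Manhattan distance separates: Σwᵢ(|x−xᵢ|+|y−yᵢ|) = Σwᵢ|x−xᵢ| + Σwᵢ|y−yᵢ|, so x and y are optimised independently as 1-D weighted medians.
Total weight W = 284; half = 142.
x-coordinate, sorted with cumulative weight:
  x=0 (Calder, w=60) cum 60
  x=2 (Brookfield, w=60) cum 120
  x=5 (Denby, w=9) cum 129
  x=5 (Elwood, w=80) cum 209  ← median
  x=8 (Ashton, w=75) cum 284
⇒ x* = 5
y-coordinate, sorted with cumulative weight:
  y=1 (Brookfield, w=60) cum 60
  y=4 (Calder, w=60) cum 120
  y=5 (Ashton, w=75) cum 195  ← median
  y=5 (Elwood, w=80) cum 275
  y=9 (Denby, w=9) cum 284
⇒ y* = 5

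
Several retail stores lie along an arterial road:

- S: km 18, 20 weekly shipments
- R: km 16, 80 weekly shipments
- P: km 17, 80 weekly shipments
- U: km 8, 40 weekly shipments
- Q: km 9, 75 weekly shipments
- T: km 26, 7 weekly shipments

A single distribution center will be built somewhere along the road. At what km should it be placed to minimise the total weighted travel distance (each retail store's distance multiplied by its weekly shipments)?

For a sum of weighted absolute distances on a line, the optimum is the weighted median (not the mean). Total weight W = 302; half-weight = 151.
Sort by position and accumulate weight:
  km 8 (U, w=40) → cum 40
  km 9 (Q, w=75) → cum 115
  km 16 (R, w=80) → cum 195  ≥ 151 → median here
  km 17 (P, w=80) → cum 275
  km 18 (S, w=20) → cum 295
  km 26 (T, w=7) → cum 302
Optimal location: km 16.

x = 16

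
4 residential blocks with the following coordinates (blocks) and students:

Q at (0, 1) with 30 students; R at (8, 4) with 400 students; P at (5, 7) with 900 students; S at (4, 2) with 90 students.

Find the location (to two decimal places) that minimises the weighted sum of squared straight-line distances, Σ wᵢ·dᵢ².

The minimiser of Σwᵢ‖p−pᵢ‖² is the weighted centroid p* = (Σwᵢpᵢ)/(Σwᵢ).
Σwᵢ = 1420.
Σwᵢxᵢ = 30·0 + 400·8 + 900·5 + 90·4 = 8060.
Σwᵢyᵢ = 30·1 + 400·4 + 900·7 + 90·2 = 8110.
x* = 8060/1420 = 5.68, y* = 8110/1420 = 5.71.

(5.68, 5.71)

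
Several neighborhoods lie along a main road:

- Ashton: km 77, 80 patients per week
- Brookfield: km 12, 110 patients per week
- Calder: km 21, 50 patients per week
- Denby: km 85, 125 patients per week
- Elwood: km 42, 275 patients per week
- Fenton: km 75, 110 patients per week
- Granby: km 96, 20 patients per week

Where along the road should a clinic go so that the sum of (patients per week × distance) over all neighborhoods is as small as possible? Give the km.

For a sum of weighted absolute distances on a line, the optimum is the weighted median (not the mean). Total weight W = 770; half-weight = 385.
Sort by position and accumulate weight:
  km 12 (Brookfield, w=110) → cum 110
  km 21 (Calder, w=50) → cum 160
  km 42 (Elwood, w=275) → cum 435  ≥ 385 → median here
  km 75 (Fenton, w=110) → cum 545
  km 77 (Ashton, w=80) → cum 625
  km 85 (Denby, w=125) → cum 750
  km 96 (Granby, w=20) → cum 770
Optimal location: km 42.

x = 42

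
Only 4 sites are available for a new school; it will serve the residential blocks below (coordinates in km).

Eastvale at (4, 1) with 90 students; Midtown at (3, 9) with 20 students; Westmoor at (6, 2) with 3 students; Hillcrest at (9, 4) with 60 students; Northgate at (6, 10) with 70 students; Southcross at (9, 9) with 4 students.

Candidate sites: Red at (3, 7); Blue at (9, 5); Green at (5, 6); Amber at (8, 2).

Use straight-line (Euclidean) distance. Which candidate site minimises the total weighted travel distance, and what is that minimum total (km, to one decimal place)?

Total weighted distance at each candidate:
  Red (3, 7): total = 1329.7
  Blue (9, 5): total = 1217.4
  Green (5, 6): total = 1120.3
  Amber (8, 2): total = 1288.8
Minimum is at Green with total 1120.3 km.

Green, total 1120.3 km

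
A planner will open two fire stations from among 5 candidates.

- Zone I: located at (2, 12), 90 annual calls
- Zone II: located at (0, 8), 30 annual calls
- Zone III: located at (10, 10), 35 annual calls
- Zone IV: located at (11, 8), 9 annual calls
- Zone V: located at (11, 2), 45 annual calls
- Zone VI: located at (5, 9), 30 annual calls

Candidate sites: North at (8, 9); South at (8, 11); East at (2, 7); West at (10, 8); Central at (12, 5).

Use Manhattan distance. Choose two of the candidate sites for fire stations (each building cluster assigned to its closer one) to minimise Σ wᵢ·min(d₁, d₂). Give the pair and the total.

{East, West}, total 1084

Evaluate every pair (each demand assigned to the nearer of the two):
  {East, West}: total = 1084
  {East, Central}: total = 1151
  {North, East}: total = 1221
  {South, East}: total = 1389
  {South, Central}: total = 1431
  {South, West}: total = 1474
  {North, Central}: total = 1491
  {North, West}: total = 1564
  {North, South}: total = 1581
  {West, Central}: total = 1819
Best pair: {East, West} with total 1084.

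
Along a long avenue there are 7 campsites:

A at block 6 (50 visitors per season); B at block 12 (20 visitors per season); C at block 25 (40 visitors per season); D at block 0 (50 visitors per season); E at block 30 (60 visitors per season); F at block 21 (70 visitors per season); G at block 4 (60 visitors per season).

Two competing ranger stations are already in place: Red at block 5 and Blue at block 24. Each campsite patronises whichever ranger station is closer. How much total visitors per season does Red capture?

180

The indifferent point is the midpoint (5+24)/2 = 14.5; campsites left of it (closer to Red at 5) go to Red, those right go to Blue.
  D at 0 (w=50) → Red
  G at 4 (w=60) → Red
  A at 6 (w=50) → Red
  B at 12 (w=20) → Red
  F at 21 (w=70) → Blue
  C at 25 (w=40) → Blue
  E at 30 (w=60) → Blue
Red captures 180; Blue captures 170.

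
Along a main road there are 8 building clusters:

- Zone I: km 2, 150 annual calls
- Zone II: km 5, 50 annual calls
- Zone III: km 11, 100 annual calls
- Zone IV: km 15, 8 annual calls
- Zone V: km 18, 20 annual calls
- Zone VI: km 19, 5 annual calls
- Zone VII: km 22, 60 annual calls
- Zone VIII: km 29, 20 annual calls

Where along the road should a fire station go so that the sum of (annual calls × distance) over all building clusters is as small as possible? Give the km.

x = 11

For a sum of weighted absolute distances on a line, the optimum is the weighted median (not the mean). Total weight W = 413; half-weight = 206.5.
Sort by position and accumulate weight:
  km 2 (Zone I, w=150) → cum 150
  km 5 (Zone II, w=50) → cum 200
  km 11 (Zone III, w=100) → cum 300  ≥ 206.5 → median here
  km 15 (Zone IV, w=8) → cum 308
  km 18 (Zone V, w=20) → cum 328
  km 19 (Zone VI, w=5) → cum 333
  km 22 (Zone VII, w=60) → cum 393
  km 29 (Zone VIII, w=20) → cum 413
Optimal location: km 11.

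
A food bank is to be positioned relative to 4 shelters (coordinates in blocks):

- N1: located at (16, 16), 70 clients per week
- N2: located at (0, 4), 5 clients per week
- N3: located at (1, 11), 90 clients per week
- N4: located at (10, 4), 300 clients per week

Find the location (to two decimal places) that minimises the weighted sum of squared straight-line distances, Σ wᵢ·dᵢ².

The minimiser of Σwᵢ‖p−pᵢ‖² is the weighted centroid p* = (Σwᵢpᵢ)/(Σwᵢ).
Σwᵢ = 465.
Σwᵢxᵢ = 70·16 + 5·0 + 90·1 + 300·10 = 4210.
Σwᵢyᵢ = 70·16 + 5·4 + 90·11 + 300·4 = 3330.
x* = 4210/465 = 9.05, y* = 3330/465 = 7.16.

(9.05, 7.16)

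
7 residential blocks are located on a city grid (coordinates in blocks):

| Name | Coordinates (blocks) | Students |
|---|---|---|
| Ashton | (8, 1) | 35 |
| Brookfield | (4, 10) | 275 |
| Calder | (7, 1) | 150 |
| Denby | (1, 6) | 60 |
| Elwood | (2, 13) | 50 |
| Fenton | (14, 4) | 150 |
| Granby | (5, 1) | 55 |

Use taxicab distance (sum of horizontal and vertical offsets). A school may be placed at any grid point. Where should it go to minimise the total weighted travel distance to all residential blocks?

(5, 4)

Manhattan distance separates: Σwᵢ(|x−xᵢ|+|y−yᵢ|) = Σwᵢ|x−xᵢ| + Σwᵢ|y−yᵢ|, so x and y are optimised independently as 1-D weighted medians.
Total weight W = 775; half = 387.5.
x-coordinate, sorted with cumulative weight:
  x=1 (Denby, w=60) cum 60
  x=2 (Elwood, w=50) cum 110
  x=4 (Brookfield, w=275) cum 385
  x=5 (Granby, w=55) cum 440  ← median
  x=7 (Calder, w=150) cum 590
  x=8 (Ashton, w=35) cum 625
  x=14 (Fenton, w=150) cum 775
⇒ x* = 5
y-coordinate, sorted with cumulative weight:
  y=1 (Ashton, w=35) cum 35
  y=1 (Calder, w=150) cum 185
  y=1 (Granby, w=55) cum 240
  y=4 (Fenton, w=150) cum 390  ← median
  y=6 (Denby, w=60) cum 450
  y=10 (Brookfield, w=275) cum 725
  y=13 (Elwood, w=50) cum 775
⇒ y* = 4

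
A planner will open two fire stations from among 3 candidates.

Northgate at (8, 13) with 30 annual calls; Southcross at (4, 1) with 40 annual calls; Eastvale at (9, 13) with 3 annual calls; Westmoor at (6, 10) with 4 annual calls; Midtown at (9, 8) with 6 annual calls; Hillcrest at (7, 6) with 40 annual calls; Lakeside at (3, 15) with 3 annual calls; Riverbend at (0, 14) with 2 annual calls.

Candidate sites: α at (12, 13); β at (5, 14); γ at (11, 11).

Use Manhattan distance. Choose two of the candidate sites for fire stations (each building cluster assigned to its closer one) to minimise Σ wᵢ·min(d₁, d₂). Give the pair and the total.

{β, γ}, total 1121

Evaluate every pair (each demand assigned to the nearer of the two):
  {β, γ}: total = 1121
  {α, β}: total = 1176
  {α, γ}: total = 1282
Best pair: {β, γ} with total 1121.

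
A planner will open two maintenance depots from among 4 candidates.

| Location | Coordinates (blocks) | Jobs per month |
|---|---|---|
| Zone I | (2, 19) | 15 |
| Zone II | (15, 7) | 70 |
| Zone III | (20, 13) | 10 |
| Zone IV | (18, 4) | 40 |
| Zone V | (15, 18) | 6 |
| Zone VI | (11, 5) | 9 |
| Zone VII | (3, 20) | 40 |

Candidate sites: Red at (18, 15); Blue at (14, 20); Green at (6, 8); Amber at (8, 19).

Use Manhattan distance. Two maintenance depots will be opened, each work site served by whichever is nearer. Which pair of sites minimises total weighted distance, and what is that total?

Evaluate every pair (each demand assigned to the nearer of the two):
  {Red, Amber}: total = 1769
  {Green, Amber}: total = 1970
  {Red, Blue}: total = 2056
  {Red, Green}: total = 2113
  {Blue, Green}: total = 2195
  {Blue, Amber}: total = 2411
Best pair: {Red, Amber} with total 1769.

{Red, Amber}, total 1769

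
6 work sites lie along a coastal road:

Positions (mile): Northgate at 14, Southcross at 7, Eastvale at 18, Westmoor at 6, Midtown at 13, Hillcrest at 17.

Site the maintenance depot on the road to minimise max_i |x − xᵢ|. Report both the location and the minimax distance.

The 1-center on a line is the midpoint of the two extreme points: leftmost at 6, rightmost at 18.
Optimal location = (6 + 18)/2 = 12; maximum distance = (18 − 6)/2 = 6.

location 12, max distance 6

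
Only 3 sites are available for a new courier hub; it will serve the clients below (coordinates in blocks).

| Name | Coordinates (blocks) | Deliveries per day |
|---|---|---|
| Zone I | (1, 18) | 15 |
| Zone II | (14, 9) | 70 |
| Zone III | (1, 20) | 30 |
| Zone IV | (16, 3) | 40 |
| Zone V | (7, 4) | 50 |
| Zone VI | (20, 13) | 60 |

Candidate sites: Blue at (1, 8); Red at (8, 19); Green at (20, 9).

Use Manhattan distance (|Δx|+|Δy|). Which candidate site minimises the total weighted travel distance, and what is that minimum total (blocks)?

Total weighted distance at each candidate:
  Blue (1, 8): total = 4230
  Red (8, 19): total = 4320
  Green (20, 9): total = 3280
Minimum is at Green with total 3280 blocks.

Green, total 3280 blocks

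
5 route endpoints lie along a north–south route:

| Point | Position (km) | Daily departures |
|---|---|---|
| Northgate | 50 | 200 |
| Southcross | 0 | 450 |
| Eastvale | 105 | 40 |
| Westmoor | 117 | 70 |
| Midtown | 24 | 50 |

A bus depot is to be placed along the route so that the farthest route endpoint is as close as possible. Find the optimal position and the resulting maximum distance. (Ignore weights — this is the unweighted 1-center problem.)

The 1-center on a line is the midpoint of the two extreme points: leftmost at 0, rightmost at 117.
Optimal location = (0 + 117)/2 = 58.5; maximum distance = (117 − 0)/2 = 58.5.

location 58.5, max distance 58.5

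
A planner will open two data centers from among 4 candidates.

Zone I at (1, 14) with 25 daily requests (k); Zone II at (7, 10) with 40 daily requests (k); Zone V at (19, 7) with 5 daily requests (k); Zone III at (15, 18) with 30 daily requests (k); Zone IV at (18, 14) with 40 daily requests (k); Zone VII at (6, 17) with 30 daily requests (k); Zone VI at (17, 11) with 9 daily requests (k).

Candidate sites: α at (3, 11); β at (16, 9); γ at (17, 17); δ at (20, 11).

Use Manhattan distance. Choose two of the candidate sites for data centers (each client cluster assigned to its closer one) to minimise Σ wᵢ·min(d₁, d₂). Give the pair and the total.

{α, γ}, total 959

Evaluate every pair (each demand assigned to the nearer of the two):
  {α, γ}: total = 959
  {α, δ}: total = 1207
  {α, β}: total = 1227
  {β, γ}: total = 1507
  {γ, δ}: total = 1667
  {β, δ}: total = 1992
Best pair: {α, γ} with total 959.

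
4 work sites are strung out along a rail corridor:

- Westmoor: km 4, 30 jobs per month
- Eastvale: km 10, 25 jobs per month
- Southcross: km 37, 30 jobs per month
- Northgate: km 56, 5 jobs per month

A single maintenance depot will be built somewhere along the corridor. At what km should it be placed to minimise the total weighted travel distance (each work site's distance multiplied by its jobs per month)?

x = 10

For a sum of weighted absolute distances on a line, the optimum is the weighted median (not the mean). Total weight W = 90; half-weight = 45.
Sort by position and accumulate weight:
  km 4 (Westmoor, w=30) → cum 30
  km 10 (Eastvale, w=25) → cum 55  ≥ 45 → median here
  km 37 (Southcross, w=30) → cum 85
  km 56 (Northgate, w=5) → cum 90
Optimal location: km 10.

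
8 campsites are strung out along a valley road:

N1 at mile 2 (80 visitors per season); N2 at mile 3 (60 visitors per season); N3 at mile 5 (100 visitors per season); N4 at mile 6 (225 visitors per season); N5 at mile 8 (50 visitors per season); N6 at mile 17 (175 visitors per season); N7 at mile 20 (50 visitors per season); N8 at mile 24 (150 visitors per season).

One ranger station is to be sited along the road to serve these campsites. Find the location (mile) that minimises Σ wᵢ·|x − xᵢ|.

For a sum of weighted absolute distances on a line, the optimum is the weighted median (not the mean). Total weight W = 890; half-weight = 445.
Sort by position and accumulate weight:
  mile 2 (N1, w=80) → cum 80
  mile 3 (N2, w=60) → cum 140
  mile 5 (N3, w=100) → cum 240
  mile 6 (N4, w=225) → cum 465  ≥ 445 → median here
  mile 8 (N5, w=50) → cum 515
  mile 17 (N6, w=175) → cum 690
  mile 20 (N7, w=50) → cum 740
  mile 24 (N8, w=150) → cum 890
Optimal location: mile 6.

x = 6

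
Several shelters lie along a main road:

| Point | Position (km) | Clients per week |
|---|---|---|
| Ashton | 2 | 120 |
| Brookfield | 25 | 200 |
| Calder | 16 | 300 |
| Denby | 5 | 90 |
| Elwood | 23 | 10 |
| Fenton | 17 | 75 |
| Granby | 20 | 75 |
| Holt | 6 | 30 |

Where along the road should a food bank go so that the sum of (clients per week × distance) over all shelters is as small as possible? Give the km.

For a sum of weighted absolute distances on a line, the optimum is the weighted median (not the mean). Total weight W = 900; half-weight = 450.
Sort by position and accumulate weight:
  km 2 (Ashton, w=120) → cum 120
  km 5 (Denby, w=90) → cum 210
  km 6 (Holt, w=30) → cum 240
  km 16 (Calder, w=300) → cum 540  ≥ 450 → median here
  km 17 (Fenton, w=75) → cum 615
  km 20 (Granby, w=75) → cum 690
  km 23 (Elwood, w=10) → cum 700
  km 25 (Brookfield, w=200) → cum 900
Optimal location: km 16.

x = 16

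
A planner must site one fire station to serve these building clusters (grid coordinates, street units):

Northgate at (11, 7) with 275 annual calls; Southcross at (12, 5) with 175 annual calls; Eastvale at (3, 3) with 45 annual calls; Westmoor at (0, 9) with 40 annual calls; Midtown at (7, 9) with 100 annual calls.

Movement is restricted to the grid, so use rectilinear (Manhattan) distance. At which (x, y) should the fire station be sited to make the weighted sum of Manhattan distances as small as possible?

Manhattan distance separates: Σwᵢ(|x−xᵢ|+|y−yᵢ|) = Σwᵢ|x−xᵢ| + Σwᵢ|y−yᵢ|, so x and y are optimised independently as 1-D weighted medians.
Total weight W = 635; half = 317.5.
x-coordinate, sorted with cumulative weight:
  x=0 (Westmoor, w=40) cum 40
  x=3 (Eastvale, w=45) cum 85
  x=7 (Midtown, w=100) cum 185
  x=11 (Northgate, w=275) cum 460  ← median
  x=12 (Southcross, w=175) cum 635
⇒ x* = 11
y-coordinate, sorted with cumulative weight:
  y=3 (Eastvale, w=45) cum 45
  y=5 (Southcross, w=175) cum 220
  y=7 (Northgate, w=275) cum 495  ← median
  y=9 (Westmoor, w=40) cum 535
  y=9 (Midtown, w=100) cum 635
⇒ y* = 7

(11, 7)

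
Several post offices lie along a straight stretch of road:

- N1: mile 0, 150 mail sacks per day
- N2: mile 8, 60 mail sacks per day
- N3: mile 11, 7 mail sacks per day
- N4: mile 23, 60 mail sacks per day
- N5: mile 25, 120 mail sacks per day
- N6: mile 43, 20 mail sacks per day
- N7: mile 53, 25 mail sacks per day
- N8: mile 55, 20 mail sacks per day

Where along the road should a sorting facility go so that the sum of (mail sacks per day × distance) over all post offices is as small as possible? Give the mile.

For a sum of weighted absolute distances on a line, the optimum is the weighted median (not the mean). Total weight W = 462; half-weight = 231.
Sort by position and accumulate weight:
  mile 0 (N1, w=150) → cum 150
  mile 8 (N2, w=60) → cum 210
  mile 11 (N3, w=7) → cum 217
  mile 23 (N4, w=60) → cum 277  ≥ 231 → median here
  mile 25 (N5, w=120) → cum 397
  mile 43 (N6, w=20) → cum 417
  mile 53 (N7, w=25) → cum 442
  mile 55 (N8, w=20) → cum 462
Optimal location: mile 23.

x = 23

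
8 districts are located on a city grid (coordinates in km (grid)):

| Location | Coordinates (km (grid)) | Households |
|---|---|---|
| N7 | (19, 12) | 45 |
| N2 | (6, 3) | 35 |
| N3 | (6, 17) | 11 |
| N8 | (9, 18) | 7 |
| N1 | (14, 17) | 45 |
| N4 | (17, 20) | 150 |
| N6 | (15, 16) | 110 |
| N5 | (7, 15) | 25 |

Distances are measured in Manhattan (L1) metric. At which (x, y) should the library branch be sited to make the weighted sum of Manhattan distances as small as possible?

Manhattan distance separates: Σwᵢ(|x−xᵢ|+|y−yᵢ|) = Σwᵢ|x−xᵢ| + Σwᵢ|y−yᵢ|, so x and y are optimised independently as 1-D weighted medians.
Total weight W = 428; half = 214.
x-coordinate, sorted with cumulative weight:
  x=6 (N2, w=35) cum 35
  x=6 (N3, w=11) cum 46
  x=7 (N5, w=25) cum 71
  x=9 (N8, w=7) cum 78
  x=14 (N1, w=45) cum 123
  x=15 (N6, w=110) cum 233  ← median
  x=17 (N4, w=150) cum 383
  x=19 (N7, w=45) cum 428
⇒ x* = 15
y-coordinate, sorted with cumulative weight:
  y=3 (N2, w=35) cum 35
  y=12 (N7, w=45) cum 80
  y=15 (N5, w=25) cum 105
  y=16 (N6, w=110) cum 215  ← median
  y=17 (N3, w=11) cum 226
  y=17 (N1, w=45) cum 271
  y=18 (N8, w=7) cum 278
  y=20 (N4, w=150) cum 428
⇒ y* = 16

(15, 16)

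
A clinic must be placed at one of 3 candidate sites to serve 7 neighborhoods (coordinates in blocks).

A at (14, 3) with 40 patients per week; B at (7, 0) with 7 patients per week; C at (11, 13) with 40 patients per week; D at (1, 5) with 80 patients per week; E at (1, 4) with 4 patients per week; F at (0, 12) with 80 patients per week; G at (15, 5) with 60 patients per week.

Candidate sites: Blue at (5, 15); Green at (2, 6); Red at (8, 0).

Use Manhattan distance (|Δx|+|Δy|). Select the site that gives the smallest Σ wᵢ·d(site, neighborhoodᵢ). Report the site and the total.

Green, total 2969 blocks

Total weighted distance at each candidate:
  Blue (5, 15): total = 4299
  Green (2, 6): total = 2969
  Red (8, 0): total = 4331
Minimum is at Green with total 2969 blocks.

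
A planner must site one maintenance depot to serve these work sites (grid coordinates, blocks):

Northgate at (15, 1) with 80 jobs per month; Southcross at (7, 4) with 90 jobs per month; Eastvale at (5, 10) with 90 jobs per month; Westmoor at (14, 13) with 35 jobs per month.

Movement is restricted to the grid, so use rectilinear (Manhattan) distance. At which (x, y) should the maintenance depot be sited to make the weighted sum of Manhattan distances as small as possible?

Manhattan distance separates: Σwᵢ(|x−xᵢ|+|y−yᵢ|) = Σwᵢ|x−xᵢ| + Σwᵢ|y−yᵢ|, so x and y are optimised independently as 1-D weighted medians.
Total weight W = 295; half = 147.5.
x-coordinate, sorted with cumulative weight:
  x=5 (Eastvale, w=90) cum 90
  x=7 (Southcross, w=90) cum 180  ← median
  x=14 (Westmoor, w=35) cum 215
  x=15 (Northgate, w=80) cum 295
⇒ x* = 7
y-coordinate, sorted with cumulative weight:
  y=1 (Northgate, w=80) cum 80
  y=4 (Southcross, w=90) cum 170  ← median
  y=10 (Eastvale, w=90) cum 260
  y=13 (Westmoor, w=35) cum 295
⇒ y* = 4

(7, 4)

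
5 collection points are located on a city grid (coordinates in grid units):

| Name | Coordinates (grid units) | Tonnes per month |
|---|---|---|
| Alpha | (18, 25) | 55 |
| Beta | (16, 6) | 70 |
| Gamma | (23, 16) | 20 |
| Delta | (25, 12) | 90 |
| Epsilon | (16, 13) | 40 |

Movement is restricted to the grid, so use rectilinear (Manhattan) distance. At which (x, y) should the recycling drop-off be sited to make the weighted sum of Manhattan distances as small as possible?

(18, 12)

Manhattan distance separates: Σwᵢ(|x−xᵢ|+|y−yᵢ|) = Σwᵢ|x−xᵢ| + Σwᵢ|y−yᵢ|, so x and y are optimised independently as 1-D weighted medians.
Total weight W = 275; half = 137.5.
x-coordinate, sorted with cumulative weight:
  x=16 (Beta, w=70) cum 70
  x=16 (Epsilon, w=40) cum 110
  x=18 (Alpha, w=55) cum 165  ← median
  x=23 (Gamma, w=20) cum 185
  x=25 (Delta, w=90) cum 275
⇒ x* = 18
y-coordinate, sorted with cumulative weight:
  y=6 (Beta, w=70) cum 70
  y=12 (Delta, w=90) cum 160  ← median
  y=13 (Epsilon, w=40) cum 200
  y=16 (Gamma, w=20) cum 220
  y=25 (Alpha, w=55) cum 275
⇒ y* = 12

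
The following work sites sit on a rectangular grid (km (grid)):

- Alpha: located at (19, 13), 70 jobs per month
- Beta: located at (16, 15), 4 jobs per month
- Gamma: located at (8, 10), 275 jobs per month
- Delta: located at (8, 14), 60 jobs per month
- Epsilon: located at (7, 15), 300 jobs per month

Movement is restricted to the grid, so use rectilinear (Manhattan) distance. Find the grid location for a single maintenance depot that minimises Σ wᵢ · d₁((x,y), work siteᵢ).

(8, 14)

Manhattan distance separates: Σwᵢ(|x−xᵢ|+|y−yᵢ|) = Σwᵢ|x−xᵢ| + Σwᵢ|y−yᵢ|, so x and y are optimised independently as 1-D weighted medians.
Total weight W = 709; half = 354.5.
x-coordinate, sorted with cumulative weight:
  x=7 (Epsilon, w=300) cum 300
  x=8 (Gamma, w=275) cum 575  ← median
  x=8 (Delta, w=60) cum 635
  x=16 (Beta, w=4) cum 639
  x=19 (Alpha, w=70) cum 709
⇒ x* = 8
y-coordinate, sorted with cumulative weight:
  y=10 (Gamma, w=275) cum 275
  y=13 (Alpha, w=70) cum 345
  y=14 (Delta, w=60) cum 405  ← median
  y=15 (Beta, w=4) cum 409
  y=15 (Epsilon, w=300) cum 709
⇒ y* = 14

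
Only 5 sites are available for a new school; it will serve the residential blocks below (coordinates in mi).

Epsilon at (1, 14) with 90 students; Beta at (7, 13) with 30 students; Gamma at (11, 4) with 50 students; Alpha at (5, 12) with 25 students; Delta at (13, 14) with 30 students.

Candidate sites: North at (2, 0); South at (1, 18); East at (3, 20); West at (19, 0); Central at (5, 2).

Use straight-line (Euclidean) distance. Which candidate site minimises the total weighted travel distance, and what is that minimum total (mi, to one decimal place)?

Total weighted distance at each candidate:
  North (2, 0): total = 3016.9
  South (1, 18): total = 2014.3
  East (3, 20): total = 2261.5
  West (19, 0): total = 3948.2
  Central (5, 2): total = 2472.7
Minimum is at South with total 2014.3 mi.

South, total 2014.3 mi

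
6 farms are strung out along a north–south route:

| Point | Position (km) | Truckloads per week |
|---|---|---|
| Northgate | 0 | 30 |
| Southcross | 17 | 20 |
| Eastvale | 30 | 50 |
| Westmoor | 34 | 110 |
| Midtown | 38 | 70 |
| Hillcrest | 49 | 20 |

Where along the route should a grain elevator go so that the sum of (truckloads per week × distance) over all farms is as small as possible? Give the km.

For a sum of weighted absolute distances on a line, the optimum is the weighted median (not the mean). Total weight W = 300; half-weight = 150.
Sort by position and accumulate weight:
  km 0 (Northgate, w=30) → cum 30
  km 17 (Southcross, w=20) → cum 50
  km 30 (Eastvale, w=50) → cum 100
  km 34 (Westmoor, w=110) → cum 210  ≥ 150 → median here
  km 38 (Midtown, w=70) → cum 280
  km 49 (Hillcrest, w=20) → cum 300
Optimal location: km 34.

x = 34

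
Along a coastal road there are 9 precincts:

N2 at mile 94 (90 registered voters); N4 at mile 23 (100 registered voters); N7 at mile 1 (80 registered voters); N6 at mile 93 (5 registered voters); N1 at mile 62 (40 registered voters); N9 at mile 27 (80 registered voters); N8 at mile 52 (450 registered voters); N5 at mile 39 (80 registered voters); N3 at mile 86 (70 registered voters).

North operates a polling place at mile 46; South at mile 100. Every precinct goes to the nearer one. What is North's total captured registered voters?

830

The indifferent point is the midpoint (46+100)/2 = 73; precincts left of it (closer to North at 46) go to North, those right go to South.
  N7 at 1 (w=80) → North
  N4 at 23 (w=100) → North
  N9 at 27 (w=80) → North
  N5 at 39 (w=80) → North
  N8 at 52 (w=450) → North
  N1 at 62 (w=40) → North
  N3 at 86 (w=70) → South
  N6 at 93 (w=5) → South
  N2 at 94 (w=90) → South
North captures 830; South captures 165.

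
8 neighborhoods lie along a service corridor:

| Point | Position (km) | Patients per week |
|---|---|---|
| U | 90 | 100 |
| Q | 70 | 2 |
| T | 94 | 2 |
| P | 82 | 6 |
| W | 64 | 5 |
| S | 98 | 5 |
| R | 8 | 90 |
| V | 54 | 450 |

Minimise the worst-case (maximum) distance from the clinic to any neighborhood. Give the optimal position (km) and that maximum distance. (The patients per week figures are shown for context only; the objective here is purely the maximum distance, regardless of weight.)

location 53, max distance 45

The 1-center on a line is the midpoint of the two extreme points: leftmost at 8, rightmost at 98.
Optimal location = (8 + 98)/2 = 53; maximum distance = (98 − 8)/2 = 45.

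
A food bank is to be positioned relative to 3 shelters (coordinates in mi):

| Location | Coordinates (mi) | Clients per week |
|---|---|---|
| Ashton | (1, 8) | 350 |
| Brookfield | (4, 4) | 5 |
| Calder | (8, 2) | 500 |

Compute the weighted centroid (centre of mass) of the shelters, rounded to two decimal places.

(5.11, 4.47)

The minimiser of Σwᵢ‖p−pᵢ‖² is the weighted centroid p* = (Σwᵢpᵢ)/(Σwᵢ).
Σwᵢ = 855.
Σwᵢxᵢ = 350·1 + 5·4 + 500·8 = 4370.
Σwᵢyᵢ = 350·8 + 5·4 + 500·2 = 3820.
x* = 4370/855 = 5.11, y* = 3820/855 = 4.47.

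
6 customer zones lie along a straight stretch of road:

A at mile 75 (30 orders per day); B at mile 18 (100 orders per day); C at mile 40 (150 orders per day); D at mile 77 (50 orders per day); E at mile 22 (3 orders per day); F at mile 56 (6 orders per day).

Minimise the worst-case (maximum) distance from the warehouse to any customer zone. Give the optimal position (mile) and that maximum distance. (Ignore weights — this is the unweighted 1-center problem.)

location 47.5, max distance 29.5

The 1-center on a line is the midpoint of the two extreme points: leftmost at 18, rightmost at 77.
Optimal location = (18 + 77)/2 = 47.5; maximum distance = (77 − 18)/2 = 29.5.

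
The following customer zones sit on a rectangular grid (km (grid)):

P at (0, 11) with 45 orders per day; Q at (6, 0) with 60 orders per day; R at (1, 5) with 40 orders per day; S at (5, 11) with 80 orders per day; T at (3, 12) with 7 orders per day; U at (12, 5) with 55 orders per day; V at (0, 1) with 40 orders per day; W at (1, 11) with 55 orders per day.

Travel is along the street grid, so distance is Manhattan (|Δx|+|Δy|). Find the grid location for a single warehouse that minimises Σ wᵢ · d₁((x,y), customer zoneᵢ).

(5, 5)

Manhattan distance separates: Σwᵢ(|x−xᵢ|+|y−yᵢ|) = Σwᵢ|x−xᵢ| + Σwᵢ|y−yᵢ|, so x and y are optimised independently as 1-D weighted medians.
Total weight W = 382; half = 191.
x-coordinate, sorted with cumulative weight:
  x=0 (P, w=45) cum 45
  x=0 (V, w=40) cum 85
  x=1 (R, w=40) cum 125
  x=1 (W, w=55) cum 180
  x=3 (T, w=7) cum 187
  x=5 (S, w=80) cum 267  ← median
  x=6 (Q, w=60) cum 327
  x=12 (U, w=55) cum 382
⇒ x* = 5
y-coordinate, sorted with cumulative weight:
  y=0 (Q, w=60) cum 60
  y=1 (V, w=40) cum 100
  y=5 (R, w=40) cum 140
  y=5 (U, w=55) cum 195  ← median
  y=11 (P, w=45) cum 240
  y=11 (S, w=80) cum 320
  y=11 (W, w=55) cum 375
  y=12 (T, w=7) cum 382
⇒ y* = 5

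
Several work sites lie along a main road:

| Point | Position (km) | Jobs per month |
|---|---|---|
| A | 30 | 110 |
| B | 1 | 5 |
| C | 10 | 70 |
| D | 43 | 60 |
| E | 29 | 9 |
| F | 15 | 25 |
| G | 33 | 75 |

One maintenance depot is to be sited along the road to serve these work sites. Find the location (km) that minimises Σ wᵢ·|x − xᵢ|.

For a sum of weighted absolute distances on a line, the optimum is the weighted median (not the mean). Total weight W = 354; half-weight = 177.
Sort by position and accumulate weight:
  km 1 (B, w=5) → cum 5
  km 10 (C, w=70) → cum 75
  km 15 (F, w=25) → cum 100
  km 29 (E, w=9) → cum 109
  km 30 (A, w=110) → cum 219  ≥ 177 → median here
  km 33 (G, w=75) → cum 294
  km 43 (D, w=60) → cum 354
Optimal location: km 30.

x = 30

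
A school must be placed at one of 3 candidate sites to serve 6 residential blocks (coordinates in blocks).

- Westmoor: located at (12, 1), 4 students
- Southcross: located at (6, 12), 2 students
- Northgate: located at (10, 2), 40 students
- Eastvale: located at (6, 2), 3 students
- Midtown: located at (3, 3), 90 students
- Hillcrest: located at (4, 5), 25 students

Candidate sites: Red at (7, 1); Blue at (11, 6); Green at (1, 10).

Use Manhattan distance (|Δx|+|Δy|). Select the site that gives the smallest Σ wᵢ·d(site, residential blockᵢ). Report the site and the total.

Total weighted distance at each candidate:
  Red (7, 1): total = 925
  Blue (11, 6): total = 1463
  Green (1, 10): total = 1823
Minimum is at Red with total 925 blocks.

Red, total 925 blocks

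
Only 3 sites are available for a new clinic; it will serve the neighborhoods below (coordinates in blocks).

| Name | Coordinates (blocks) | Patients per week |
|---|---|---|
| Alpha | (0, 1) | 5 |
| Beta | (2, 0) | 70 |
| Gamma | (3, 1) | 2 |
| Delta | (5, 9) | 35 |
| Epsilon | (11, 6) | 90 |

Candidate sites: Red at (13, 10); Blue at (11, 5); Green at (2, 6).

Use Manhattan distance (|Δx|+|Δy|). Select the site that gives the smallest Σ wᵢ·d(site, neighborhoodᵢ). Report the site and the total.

Total weighted distance at each candidate:
  Red (13, 10): total = 2473
  Blue (11, 5): total = 1519
  Green (2, 6): total = 1487
Minimum is at Green with total 1487 blocks.

Green, total 1487 blocks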